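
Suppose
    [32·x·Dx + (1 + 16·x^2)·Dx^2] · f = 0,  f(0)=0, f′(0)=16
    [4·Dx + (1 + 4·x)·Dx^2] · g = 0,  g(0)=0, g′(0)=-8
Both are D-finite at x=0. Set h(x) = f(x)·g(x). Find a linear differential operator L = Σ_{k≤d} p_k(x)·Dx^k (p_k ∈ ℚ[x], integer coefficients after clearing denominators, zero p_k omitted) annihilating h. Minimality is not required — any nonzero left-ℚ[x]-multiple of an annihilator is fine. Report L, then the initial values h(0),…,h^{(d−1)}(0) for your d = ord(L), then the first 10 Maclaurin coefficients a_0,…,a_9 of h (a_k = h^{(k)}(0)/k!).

f: a_k = 0, 16, 0, -256/3, 0, 4096/5, 0, -65536/7, 0, 1048576/9, …
g: a_k = 0, -8, 16, -128/3, 128, -2048/5, 4096/3, -32768/7, 16384, -524288/9, …
Product ⇒ symmetric product L₀, ord ≤ 4.
L = (1536 + 11264·x + 81920·x^2 + 638976·x^3 + 1966080·x^4 + 3407872·x^5 + 4194304·x^7)·Dx + (288 + 7936·x + 78848·x^2 + 495616·x^3 + 2228224·x^4 + 6094848·x^5 + 9175040·x^6 + 3145728·x^7 + 14680064·x^8)·Dx^2 + (48 + 1024·x + 12288·x^2 + 79872·x^3 + 368640·x^4 + 1277952·x^5 + 3145728·x^6 + 4718592·x^7 + 3145728·x^8 + 8388608·x^9)·Dx^3 + (5 + 72·x + 592·x^2 + 3584·x^3 + 16896·x^4 + 61440·x^5 + 172032·x^6 + 393216·x^7 + 589824·x^8 + 524288·x^9 + 1048576·x^10)·Dx^4  (order 4).
h: a_k = 0, 0, -128, 256, 0, 2048/3, -425984/45, 360448/15, 0, 31719424/315, …
ICs: h(0) = 0, h′(0) = 0, h′′(0) = -256, h′′′(0) = 1536.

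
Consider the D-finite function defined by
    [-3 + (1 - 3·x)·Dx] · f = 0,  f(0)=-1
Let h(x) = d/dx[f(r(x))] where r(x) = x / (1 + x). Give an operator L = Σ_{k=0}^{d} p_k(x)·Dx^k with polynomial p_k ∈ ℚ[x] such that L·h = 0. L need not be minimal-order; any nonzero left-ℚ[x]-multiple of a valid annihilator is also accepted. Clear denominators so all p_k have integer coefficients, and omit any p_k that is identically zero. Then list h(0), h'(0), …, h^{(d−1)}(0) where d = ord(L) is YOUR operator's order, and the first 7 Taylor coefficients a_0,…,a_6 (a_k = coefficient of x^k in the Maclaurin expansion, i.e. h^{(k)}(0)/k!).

L = 4 + (-1 + 2·x)·Dx  (order 1).
h: a_k = -3, -12, -36, -96, -240, -576, -1344, …
ICs: h(0) = -3.

f: a_k = -1, -3, -9, -27, -81, -243, -729, …
Change of var in L_f (x↦r) gives L₀.
Differentiate: ansatz ord ≤ ord L₀ ⇒ L.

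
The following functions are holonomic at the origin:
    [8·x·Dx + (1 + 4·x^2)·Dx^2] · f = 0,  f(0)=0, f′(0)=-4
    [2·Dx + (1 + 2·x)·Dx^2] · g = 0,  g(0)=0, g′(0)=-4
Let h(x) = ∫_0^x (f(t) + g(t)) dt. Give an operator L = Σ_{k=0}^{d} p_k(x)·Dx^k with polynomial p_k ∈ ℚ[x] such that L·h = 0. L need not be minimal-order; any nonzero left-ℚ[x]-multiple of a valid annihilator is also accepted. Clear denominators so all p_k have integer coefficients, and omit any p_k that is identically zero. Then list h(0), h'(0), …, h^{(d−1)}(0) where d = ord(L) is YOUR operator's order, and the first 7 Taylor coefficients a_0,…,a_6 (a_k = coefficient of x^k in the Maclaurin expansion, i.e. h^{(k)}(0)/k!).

L = (-8 - 48·x + 96·x^2 + 64·x^3)·Dx^2 + (-8 - 16·x + 192·x^3 + 128·x^4)·Dx^3 + (-1 + 2·x + 8·x^2 + 16·x^3 + 48·x^4 + 32·x^5)·Dx^4  (order 4).
h: a_k = 0, 0, -4, 4/3, 0, 8/5, -64/15, …
ICs: h(0) = 0, h′(0) = 0, h′′(0) = -8, h′′′(0) = 8.

f: a_k = 0, -4, 0, 16/3, 0, -64/5, 0, …
g: a_k = 0, -4, 4, -16/3, 8, -64/5, 64/3, …
Weyl lclm of L_f,L_g ⇒ L₀ (ord ≤ 4).
∫: right-multiply L₀ by Dx.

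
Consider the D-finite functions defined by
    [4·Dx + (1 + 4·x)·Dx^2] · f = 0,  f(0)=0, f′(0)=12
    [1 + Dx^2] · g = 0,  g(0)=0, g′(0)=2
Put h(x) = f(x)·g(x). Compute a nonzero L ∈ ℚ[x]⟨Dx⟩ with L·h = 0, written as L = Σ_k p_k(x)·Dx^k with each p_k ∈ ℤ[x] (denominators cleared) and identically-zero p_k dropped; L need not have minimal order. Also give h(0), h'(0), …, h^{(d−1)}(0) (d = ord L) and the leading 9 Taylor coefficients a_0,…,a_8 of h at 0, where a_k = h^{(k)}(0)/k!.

L = (-147 - 144·x - 224·x^2 + 256·x^3 + 256·x^4) + (-56 - 160·x + 384·x^2 + 512·x^3)·Dx + (-150 - 160·x - 192·x^2 + 512·x^3 + 512·x^4)·Dx^2 + (-56 - 160·x + 384·x^2 + 512·x^3)·Dx^3 + (-3 - 16·x + 32·x^2 + 256·x^3 + 256·x^4)·Dx^4  (order 4).
h: a_k = 0, 0, 24, -48, 124, -376, 3623/3, -20162/5, 581267/42, …
ICs: h(0) = 0, h′(0) = 0, h′′(0) = 48, h′′′(0) = -288.

f: a_k = 0, 12, -24, 64, -192, 3072/5, -2048, 49152/7, -24576, …
g: a_k = 0, 2, 0, -1/3, 0, 1/60, 0, -1/2520, 0, …
Sym-product of L_f,L_g gives L₀ (≤ ord 4).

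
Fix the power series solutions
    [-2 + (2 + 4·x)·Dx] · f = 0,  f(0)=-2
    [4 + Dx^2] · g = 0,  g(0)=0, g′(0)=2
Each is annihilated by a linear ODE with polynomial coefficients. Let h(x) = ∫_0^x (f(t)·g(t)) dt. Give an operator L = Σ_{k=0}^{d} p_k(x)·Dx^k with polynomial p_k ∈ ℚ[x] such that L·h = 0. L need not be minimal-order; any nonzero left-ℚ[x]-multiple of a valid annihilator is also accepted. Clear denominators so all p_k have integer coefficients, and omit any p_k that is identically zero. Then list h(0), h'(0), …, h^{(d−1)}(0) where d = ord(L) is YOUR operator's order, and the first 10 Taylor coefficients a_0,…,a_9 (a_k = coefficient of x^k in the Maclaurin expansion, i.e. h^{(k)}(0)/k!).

f: a_k = -2, -2, 1, -1, 5/4, -7/4, 21/8, -33/8, 429/64, -715/64, …
g: a_k = 0, 2, 0, -4/3, 0, 4/15, 0, -8/315, 0, 4/2835, …
h₀=f·g: eliminate ⇒ L₀, order ≤ 1·2.
Integrate: L := L₀·Dx.
L = (7 + 16·x + 16·x^2)·Dx + (-2 - 4·x)·Dx^2 + (1 + 4·x + 4·x^2)·Dx^3  (order 3).
h: a_k = 0, 0, -2, -4/3, 7/6, 2/15, 19/180, -27/70, 983/2016, -7727/11340, …
ICs: h(0) = 0, h′(0) = 0, h′′(0) = -4.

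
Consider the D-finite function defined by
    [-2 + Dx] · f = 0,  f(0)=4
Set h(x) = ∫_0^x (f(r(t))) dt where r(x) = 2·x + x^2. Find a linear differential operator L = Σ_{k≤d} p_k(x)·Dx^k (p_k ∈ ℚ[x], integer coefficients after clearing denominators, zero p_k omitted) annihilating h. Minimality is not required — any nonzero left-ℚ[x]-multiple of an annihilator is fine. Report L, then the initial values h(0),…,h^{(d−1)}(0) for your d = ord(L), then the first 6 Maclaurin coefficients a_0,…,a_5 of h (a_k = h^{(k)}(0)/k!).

f: a_k = 4, 8, 8, 16/3, 8/3, 16/15, …
Substitute x→r, Dx→(1/r')Dx; clear ⇒ L₀.
Integrate: L := L₀·Dx.
L = (-4 - 4·x)·Dx + Dx^2  (order 2).
h: a_k = 0, 4, 8, 40/3, 56/3, 344/15, …
ICs: h(0) = 0, h′(0) = 4.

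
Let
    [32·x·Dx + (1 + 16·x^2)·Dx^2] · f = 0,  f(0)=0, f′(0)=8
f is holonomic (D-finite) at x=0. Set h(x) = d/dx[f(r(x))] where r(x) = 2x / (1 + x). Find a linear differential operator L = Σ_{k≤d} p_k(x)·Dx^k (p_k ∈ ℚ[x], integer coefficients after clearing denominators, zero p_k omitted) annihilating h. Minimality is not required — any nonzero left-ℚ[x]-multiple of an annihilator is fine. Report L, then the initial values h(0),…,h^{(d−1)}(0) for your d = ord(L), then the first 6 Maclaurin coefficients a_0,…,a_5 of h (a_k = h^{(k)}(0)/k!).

L = (2 + 130·x) + (1 + 2·x + 65·x^2)·Dx  (order 1).
h: a_k = 16, -32, -976, 4032, 55376, -372832, …
ICs: h(0) = 16.

f: a_k = 0, 8, 0, -128/3, 0, 2048/5, …
f∘r: x↦r, Dx↦Dx/r' in L_f ⇒ L₀.
Differentiate: ansatz ord ≤ ord L₀ ⇒ L.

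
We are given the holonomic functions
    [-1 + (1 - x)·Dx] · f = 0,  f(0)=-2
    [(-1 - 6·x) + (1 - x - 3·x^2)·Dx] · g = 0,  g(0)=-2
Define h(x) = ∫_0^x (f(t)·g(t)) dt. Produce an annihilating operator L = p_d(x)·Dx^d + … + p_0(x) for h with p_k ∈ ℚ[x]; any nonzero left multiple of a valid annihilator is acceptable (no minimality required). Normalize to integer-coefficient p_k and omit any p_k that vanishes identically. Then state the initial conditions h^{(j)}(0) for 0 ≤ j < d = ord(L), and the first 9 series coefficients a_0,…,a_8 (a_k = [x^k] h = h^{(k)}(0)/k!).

L = (-2 - 4·x + 9·x^2)·Dx + (1 - 2·x - 2·x^2 + 3·x^3)·Dx^2  (order 2).
h: a_k = 0, 4, 4, 8, 13, 128/5, 48, 676/7, 193, …
ICs: h(0) = 0, h′(0) = 4.

f: a_k = -2, -2, -2, -2, -2, -2, -2, -2, -2, …
g: a_k = -2, -2, -8, -14, -38, -80, -194, -434, -1016, …
h₀=f·g: eliminate ⇒ L₀, order ≤ 1·1.
∫: right-multiply L₀ by Dx.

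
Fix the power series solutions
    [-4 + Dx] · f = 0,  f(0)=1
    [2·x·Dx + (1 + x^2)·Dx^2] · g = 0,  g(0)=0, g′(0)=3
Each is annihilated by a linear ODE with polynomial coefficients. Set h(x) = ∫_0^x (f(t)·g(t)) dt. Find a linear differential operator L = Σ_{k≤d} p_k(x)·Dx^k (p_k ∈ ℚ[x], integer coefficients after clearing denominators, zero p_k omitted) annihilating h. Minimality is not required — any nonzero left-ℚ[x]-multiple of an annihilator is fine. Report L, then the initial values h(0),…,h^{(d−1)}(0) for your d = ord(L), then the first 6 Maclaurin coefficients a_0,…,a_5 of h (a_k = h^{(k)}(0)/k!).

L = (16 - 8·x + 16·x^2)·Dx + (-8 + 2·x - 8·x^2)·Dx^2 + (1 + x^2)·Dx^3  (order 3).
h: a_k = 0, 0, 3/2, 4, 23/4, 28/5, …
ICs: h(0) = 0, h′(0) = 0, h′′(0) = 3.

f: a_k = 1, 4, 8, 32/3, 32/3, 128/15, …
g: a_k = 0, 3, 0, -1, 0, 3/5, …
Sym-product of L_f,L_g gives L₀ (≤ ord 2).
Integrate: L := L₀·Dx.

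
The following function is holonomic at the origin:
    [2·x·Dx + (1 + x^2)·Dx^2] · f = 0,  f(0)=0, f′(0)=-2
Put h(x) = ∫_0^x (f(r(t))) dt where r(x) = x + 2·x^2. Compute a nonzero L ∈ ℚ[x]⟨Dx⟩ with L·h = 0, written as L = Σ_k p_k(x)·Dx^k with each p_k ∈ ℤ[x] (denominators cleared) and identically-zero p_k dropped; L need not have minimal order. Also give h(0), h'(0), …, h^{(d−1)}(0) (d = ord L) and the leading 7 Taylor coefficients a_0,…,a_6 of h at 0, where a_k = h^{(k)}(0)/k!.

L = (-4 + 2·x + 16·x^2 + 48·x^3 + 48·x^4)·Dx^2 + (1 + 4·x + x^2 + 8·x^3 + 20·x^4 + 16·x^5)·Dx^3  (order 3).
h: a_k = 0, 0, -1, -4/3, 1/6, 4/5, 19/15, …
ICs: h(0) = 0, h′(0) = 0, h′′(0) = -2.

f: a_k = 0, -2, 0, 2/3, 0, -2/5, 0, …
Substitute x→r, Dx→(1/r')Dx; clear ⇒ L₀.
h=∫₀ˣh₀: take L = L₀·Dx.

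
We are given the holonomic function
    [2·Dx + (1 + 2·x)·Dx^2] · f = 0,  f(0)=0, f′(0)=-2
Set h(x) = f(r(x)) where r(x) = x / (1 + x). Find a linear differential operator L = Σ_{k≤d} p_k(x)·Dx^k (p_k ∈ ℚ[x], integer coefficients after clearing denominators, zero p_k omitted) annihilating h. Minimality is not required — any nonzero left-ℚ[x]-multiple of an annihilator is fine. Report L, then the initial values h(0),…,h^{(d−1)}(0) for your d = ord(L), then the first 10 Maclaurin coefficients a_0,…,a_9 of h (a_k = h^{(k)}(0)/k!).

f: a_k = 0, -2, 2, -8/3, 4, -32/5, 32/3, -128/7, 32, -512/9, …
f∘r: x↦r, Dx↦Dx/r' in L_f ⇒ L₀.
L = (4 + 6·x)·Dx + (1 + 4·x + 3·x^2)·Dx^2  (order 2).
h: a_k = 0, -2, 4, -26/3, 20, -242/5, 364/3, -2186/7, 820, -19682/9, …
ICs: h(0) = 0, h′(0) = -2.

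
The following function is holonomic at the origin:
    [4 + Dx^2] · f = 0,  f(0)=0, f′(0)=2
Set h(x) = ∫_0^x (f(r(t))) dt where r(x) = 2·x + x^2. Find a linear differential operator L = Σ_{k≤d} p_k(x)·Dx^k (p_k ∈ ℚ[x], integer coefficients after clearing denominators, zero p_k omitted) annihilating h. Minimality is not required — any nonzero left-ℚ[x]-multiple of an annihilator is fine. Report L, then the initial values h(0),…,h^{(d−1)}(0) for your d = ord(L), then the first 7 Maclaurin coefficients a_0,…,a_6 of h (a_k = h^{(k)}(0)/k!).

f: a_k = 0, 2, 0, -4/3, 0, 4/15, 0, …
Substitute x→r, Dx→(1/r')Dx; clear ⇒ L₀.
∫: right-multiply L₀ by Dx.
L = (16 + 48·x + 48·x^2 + 16·x^3)·Dx - Dx^2 + (1 + x)·Dx^3  (order 3).
h: a_k = 0, 0, 2, 2/3, -8/3, -16/5, 4/45, …
ICs: h(0) = 0, h′(0) = 0, h′′(0) = 4.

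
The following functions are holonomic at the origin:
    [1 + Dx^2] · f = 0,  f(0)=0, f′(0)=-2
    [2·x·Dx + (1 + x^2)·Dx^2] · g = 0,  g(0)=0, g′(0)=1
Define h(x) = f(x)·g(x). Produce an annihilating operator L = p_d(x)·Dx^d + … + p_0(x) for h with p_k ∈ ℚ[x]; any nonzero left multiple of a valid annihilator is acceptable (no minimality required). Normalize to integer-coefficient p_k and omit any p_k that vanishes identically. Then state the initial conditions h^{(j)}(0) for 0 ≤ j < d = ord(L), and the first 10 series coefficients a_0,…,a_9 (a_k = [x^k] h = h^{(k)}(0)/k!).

f: a_k = 0, -2, 0, 1/3, 0, -1/60, 0, 1/2520, 0, -1/181440, …
g: a_k = 0, 1, 0, -1/3, 0, 1/5, 0, -1/7, 0, 1/9, …
L₀ := L_f ⊗_s L_g (sym. prod.), ord ≤ 4.
L = (10 + 26·x^2 + 11·x^4 + 4·x^6 + x^8) + (12·x + 20·x^3 + 12·x^5 + 4·x^7)·Dx + (12 + 32·x^2 + 18·x^4 + 8·x^6 + 2·x^8)·Dx^2 + (12·x + 20·x^3 + 12·x^5 + 4·x^7)·Dx^3 + (2 + 6·x^2 + 7·x^4 + 4·x^6 + x^8)·Dx^4  (order 4).
h: a_k = 0, 0, -2, 0, 1, 0, -19/36, 0, 43/120, 0, …
ICs: h(0) = 0, h′(0) = 0, h′′(0) = -4, h′′′(0) = 0.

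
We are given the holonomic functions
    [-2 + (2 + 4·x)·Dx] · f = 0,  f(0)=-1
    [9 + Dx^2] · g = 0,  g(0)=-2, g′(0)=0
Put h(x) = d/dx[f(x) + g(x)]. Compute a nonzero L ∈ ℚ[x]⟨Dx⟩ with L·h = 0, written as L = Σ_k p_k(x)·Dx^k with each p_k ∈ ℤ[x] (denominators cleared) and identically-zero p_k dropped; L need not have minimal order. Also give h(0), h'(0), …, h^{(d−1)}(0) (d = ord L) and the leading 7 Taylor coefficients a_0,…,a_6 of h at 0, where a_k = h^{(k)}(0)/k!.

L = (-18 - 27·x - 27·x^2) + (-9 - 45·x - 81·x^2 - 54·x^3)·Dx + (-2 - 3·x - 3·x^2)·Dx^2 + (-1 - 5·x - 9·x^2 - 6·x^3)·Dx^3  (order 3).
h: a_k = -1, 19, -3/2, -49/2, -35/8, 801/40, -231/16, …
ICs: h(0) = -1, h′(0) = 19, h′′(0) = -3.

f: a_k = -1, -1, 1/2, -1/2, 5/8, -7/8, 21/16, …
g: a_k = -2, 0, 9, 0, -27/4, 0, 81/40, …
Weyl lclm of L_f,L_g ⇒ L₀ (ord ≤ 3).
h=h₀': d/dx-closure on L₀ ⇒ L.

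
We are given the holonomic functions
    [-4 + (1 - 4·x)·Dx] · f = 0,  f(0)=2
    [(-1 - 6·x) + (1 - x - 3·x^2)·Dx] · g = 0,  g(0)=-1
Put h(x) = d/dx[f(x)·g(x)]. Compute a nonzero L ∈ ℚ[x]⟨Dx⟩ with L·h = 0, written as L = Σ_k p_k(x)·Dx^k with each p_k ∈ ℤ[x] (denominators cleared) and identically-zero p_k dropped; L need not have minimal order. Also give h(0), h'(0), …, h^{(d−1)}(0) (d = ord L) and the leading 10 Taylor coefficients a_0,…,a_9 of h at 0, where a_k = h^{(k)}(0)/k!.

f: a_k = 2, 8, 32, 128, 512, 2048, 8192, 32768, 131072, 524288, …
g: a_k = -1, -1, -4, -7, -19, -40, -97, -217, -508, -1159, …
f·g: L₀ = L_f ⊗_s L_g, ord ≤ 1·1.
h₀' ⇒ L via d/dx closure of L₀.
L = (48 - 102·x - 354·x^2 + 192·x^3 + 1728·x^4) + (-5 + 27·x + 21·x^2 - 238·x^3 + 60·x^4 + 432·x^5)·Dx  (order 1).
h: a_k = -10, -96, -618, -3448, -17640, -85836, -403606, -1853184, -8360190, -37210060, …
ICs: h(0) = -10.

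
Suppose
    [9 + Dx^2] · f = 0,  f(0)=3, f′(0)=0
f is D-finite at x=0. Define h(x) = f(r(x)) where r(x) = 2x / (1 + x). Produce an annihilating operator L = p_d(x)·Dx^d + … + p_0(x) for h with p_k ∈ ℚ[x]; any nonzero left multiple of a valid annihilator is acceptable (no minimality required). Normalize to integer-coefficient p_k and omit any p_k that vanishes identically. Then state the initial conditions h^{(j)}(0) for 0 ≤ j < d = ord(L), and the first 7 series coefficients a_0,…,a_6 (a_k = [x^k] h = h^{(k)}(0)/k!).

L = 36 + (2 + 6·x + 6·x^2 + 2·x^3)·Dx + (1 + 4·x + 6·x^2 + 4·x^3 + x^4)·Dx^2  (order 2).
h: a_k = 3, 0, -54, 108, 0, -432, 5778/5, …
ICs: h(0) = 3, h′(0) = 0.

f: a_k = 3, 0, -27/2, 0, 81/8, 0, -243/80, …
L₀ from L_f via x↦r, Dx↦r'^{-1}Dx.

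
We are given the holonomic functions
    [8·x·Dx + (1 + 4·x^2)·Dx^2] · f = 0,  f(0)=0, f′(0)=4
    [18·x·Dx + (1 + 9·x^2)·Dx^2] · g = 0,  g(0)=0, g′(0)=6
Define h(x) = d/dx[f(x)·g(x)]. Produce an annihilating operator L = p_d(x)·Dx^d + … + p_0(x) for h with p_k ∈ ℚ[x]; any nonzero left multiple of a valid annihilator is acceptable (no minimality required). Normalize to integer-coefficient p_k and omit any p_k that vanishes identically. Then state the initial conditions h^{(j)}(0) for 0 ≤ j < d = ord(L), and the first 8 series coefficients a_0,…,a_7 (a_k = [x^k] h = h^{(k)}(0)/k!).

L = (-864·x - 18720·x^3 - 82944·x^5 + 134784·x^7 + 1119744·x^9) + (-52 - 3036·x^2 - 33696·x^4 - 72576·x^6 + 471744·x^8 + 1679616·x^10)·Dx + (-104·x - 2072·x^3 - 11232·x^5 + 13968·x^7 + 269568·x^9 + 559872·x^11)·Dx^2 + (-1 - 26·x^2 - 205·x^4 + 7380·x^8 + 33696·x^10 + 46656·x^12)·Dx^3  (order 3).
h: a_k = 0, 48, 0, -416, 0, 16848/5, 0, -970944/35, …
ICs: h(0) = 0, h′(0) = 48, h′′(0) = 0.

f: a_k = 0, 4, 0, -16/3, 0, 64/5, 0, -256/7, …
g: a_k = 0, 6, 0, -18, 0, 486/5, 0, -4374/7, …
L₀ := L_f ⊗_s L_g (sym. prod.), ord ≤ 4.
Derive L from L₀ (diff closure).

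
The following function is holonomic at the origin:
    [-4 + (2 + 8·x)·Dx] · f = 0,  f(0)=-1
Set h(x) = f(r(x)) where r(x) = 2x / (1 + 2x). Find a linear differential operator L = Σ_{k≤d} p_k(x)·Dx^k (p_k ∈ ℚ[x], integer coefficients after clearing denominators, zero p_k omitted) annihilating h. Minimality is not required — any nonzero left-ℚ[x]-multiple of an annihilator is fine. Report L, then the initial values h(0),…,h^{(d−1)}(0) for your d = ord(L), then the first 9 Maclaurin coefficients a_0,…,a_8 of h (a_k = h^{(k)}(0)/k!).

L = -4 + (1 + 12·x + 20·x^2)·Dx  (order 1).
h: a_k = -1, -4, 16, -80, 480, -3264, 24064, -187136, 1510400, …
ICs: h(0) = -1.

f: a_k = -1, -2, 2, -4, 10, -28, 84, -264, 858, …
f∘r: x↦r, Dx↦Dx/r' in L_f ⇒ L₀.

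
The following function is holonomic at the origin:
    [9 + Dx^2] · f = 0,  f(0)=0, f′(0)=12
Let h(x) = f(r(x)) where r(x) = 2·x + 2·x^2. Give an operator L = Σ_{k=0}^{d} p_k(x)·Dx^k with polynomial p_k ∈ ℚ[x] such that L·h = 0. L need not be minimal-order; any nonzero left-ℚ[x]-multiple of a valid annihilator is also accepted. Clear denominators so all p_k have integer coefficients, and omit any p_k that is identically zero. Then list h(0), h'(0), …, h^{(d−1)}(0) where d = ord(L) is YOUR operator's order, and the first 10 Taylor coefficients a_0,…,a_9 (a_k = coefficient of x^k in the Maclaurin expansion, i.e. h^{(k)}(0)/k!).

f: a_k = 0, 12, 0, -18, 0, 81/10, 0, -243/140, 0, 243/1120, …
Substitute x→r, Dx→(1/r')Dx; clear ⇒ L₀.
L = (36 + 216·x + 432·x^2 + 288·x^3) - 2·Dx + (1 + 2·x)·Dx^2  (order 2).
h: a_k = 0, 24, 24, -144, -432, -864/5, 1152, 82944/35, 5184/5, -114048/35, …
ICs: h(0) = 0, h′(0) = 24.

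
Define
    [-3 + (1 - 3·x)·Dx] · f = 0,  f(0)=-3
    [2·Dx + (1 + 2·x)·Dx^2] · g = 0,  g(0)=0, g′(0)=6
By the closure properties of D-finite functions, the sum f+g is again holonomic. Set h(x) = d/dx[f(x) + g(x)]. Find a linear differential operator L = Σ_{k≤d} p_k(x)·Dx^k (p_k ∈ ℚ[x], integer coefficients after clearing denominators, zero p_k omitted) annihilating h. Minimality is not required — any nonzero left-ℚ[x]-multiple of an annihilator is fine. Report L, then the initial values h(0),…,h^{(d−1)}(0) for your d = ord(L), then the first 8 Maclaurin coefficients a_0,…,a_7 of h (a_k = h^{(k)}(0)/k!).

f: a_k = -3, -9, -27, -81, -243, -729, -2187, -6561, …
g: a_k = 0, 6, -6, 8, -12, 96/5, -32, 384/7, …
Weyl lclm of L_f,L_g ⇒ L₀ (ord ≤ 3).
h₀' ⇒ L via d/dx closure of L₀.
L = (78 + 36·x) + (23 + 132·x + 72·x^2)·Dx + (-4 + x + 27·x^2 + 18·x^3)·Dx^2  (order 2).
h: a_k = -3, -66, -219, -1020, -3549, -13314, -45543, -158232, …
ICs: h(0) = -3, h′(0) = -66.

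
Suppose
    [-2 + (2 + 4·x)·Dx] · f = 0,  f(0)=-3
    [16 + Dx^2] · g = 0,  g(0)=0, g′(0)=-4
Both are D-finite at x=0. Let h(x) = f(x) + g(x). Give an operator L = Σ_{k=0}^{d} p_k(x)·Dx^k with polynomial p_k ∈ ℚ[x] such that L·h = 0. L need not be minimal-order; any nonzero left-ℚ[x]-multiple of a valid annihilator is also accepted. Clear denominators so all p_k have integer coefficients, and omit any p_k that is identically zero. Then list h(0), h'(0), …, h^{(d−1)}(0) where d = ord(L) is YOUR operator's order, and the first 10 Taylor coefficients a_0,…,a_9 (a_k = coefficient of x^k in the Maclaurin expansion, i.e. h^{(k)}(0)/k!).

f: a_k = -3, -3, 3/2, -3/2, 15/8, -21/8, 63/16, -99/16, 1287/128, -2145/128, …
g: a_k = 0, -4, 0, 32/3, 0, -128/15, 0, 1024/315, 0, -2048/2835, …
L₀ := lclm(L_f,L_g); ord L₀ ≤ 1+2.
L = (-304 - 1024·x - 1024·x^2) + (240 + 1504·x + 3072·x^2 + 2048·x^3)·Dx + (-19 - 64·x - 64·x^2)·Dx^2 + (15 + 94·x + 192·x^2 + 128·x^3)·Dx^3  (order 3).
h: a_k = -3, -7, 3/2, 55/6, 15/8, -1339/120, 63/16, -14801/5040, 1287/128, -6343219/362880, …
ICs: h(0) = -3, h′(0) = -7, h′′(0) = 3.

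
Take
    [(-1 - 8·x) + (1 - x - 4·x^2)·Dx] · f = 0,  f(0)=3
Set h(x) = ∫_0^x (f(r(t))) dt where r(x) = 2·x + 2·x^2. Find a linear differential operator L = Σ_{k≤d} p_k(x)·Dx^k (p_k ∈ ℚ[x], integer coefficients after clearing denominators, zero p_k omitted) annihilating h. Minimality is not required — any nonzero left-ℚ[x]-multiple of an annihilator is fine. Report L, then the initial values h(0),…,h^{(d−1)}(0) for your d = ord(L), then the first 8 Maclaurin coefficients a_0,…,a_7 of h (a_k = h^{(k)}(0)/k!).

L = (2 + 36·x + 96·x^2 + 64·x^3)·Dx + (-1 + 2·x + 18·x^2 + 32·x^3 + 16·x^4)·Dx^2  (order 2).
h: a_k = 0, 3, 3, 22, 84, 420, 2076, 74520/7, …
ICs: h(0) = 0, h′(0) = 3.

f: a_k = 3, 3, 15, 27, 87, 195, 543, 1323, …
L₀ from L_f via x↦r, Dx↦r'^{-1}Dx.
h=∫₀ˣh₀: take L = L₀·Dx.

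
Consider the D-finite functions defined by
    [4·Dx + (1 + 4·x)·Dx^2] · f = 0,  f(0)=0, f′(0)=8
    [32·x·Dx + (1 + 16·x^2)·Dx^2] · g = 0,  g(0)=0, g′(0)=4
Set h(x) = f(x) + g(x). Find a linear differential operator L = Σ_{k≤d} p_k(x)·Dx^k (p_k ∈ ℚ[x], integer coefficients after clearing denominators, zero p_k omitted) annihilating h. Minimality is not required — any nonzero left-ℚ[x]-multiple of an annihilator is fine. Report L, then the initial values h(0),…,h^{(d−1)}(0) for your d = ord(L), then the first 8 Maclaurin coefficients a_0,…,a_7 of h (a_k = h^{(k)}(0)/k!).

f: a_k = 0, 8, -16, 128/3, -128, 2048/5, -4096/3, 32768/7, …
g: a_k = 0, 4, 0, -64/3, 0, 1024/5, 0, -16384/7, …
Weyl lclm of L_f,L_g ⇒ L₀ (ord ≤ 4).
L = (-32 - 384·x + 1536·x^2 + 2048·x^3)·Dx + (-16 - 64·x + 3072·x^3 + 4096·x^4)·Dx^2 + (-1 + 4·x + 32·x^2 + 128·x^3 + 768·x^4 + 1024·x^5)·Dx^3  (order 3).
h: a_k = 0, 12, -16, 64/3, -128, 3072/5, -4096/3, 16384/7, …
ICs: h(0) = 0, h′(0) = 12, h′′(0) = -32.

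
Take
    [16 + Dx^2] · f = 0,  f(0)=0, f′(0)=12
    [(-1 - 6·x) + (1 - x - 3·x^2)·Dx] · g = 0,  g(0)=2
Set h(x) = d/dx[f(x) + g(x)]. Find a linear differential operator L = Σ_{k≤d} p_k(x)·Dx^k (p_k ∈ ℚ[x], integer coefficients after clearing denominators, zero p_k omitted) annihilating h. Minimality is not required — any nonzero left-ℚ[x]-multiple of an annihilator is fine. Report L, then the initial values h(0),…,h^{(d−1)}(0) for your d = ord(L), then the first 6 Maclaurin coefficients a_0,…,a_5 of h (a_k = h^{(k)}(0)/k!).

L = (4672 + 20416·x + 66304·x^2 + 32640·x^3 + 66240·x^4 + 62208·x^5 + 62208·x^6) + (-464 - 2352·x + 3792·x^2 + 6752·x^3 - 2400·x^4 + 5184·x^5 + 24192·x^6 + 20736·x^7)·Dx + (292 + 1276·x + 4144·x^2 + 2040·x^3 + 4140·x^4 + 3888·x^5 + 3888·x^6)·Dx^2 + (-29 - 147·x + 237·x^2 + 422·x^3 - 150·x^4 + 324·x^5 + 1512·x^6 + 1296·x^7)·Dx^3  (order 3).
h: a_k = 14, 16, -54, 152, 528, 1164, …
ICs: h(0) = 14, h′(0) = 16, h′′(0) = -108.

f: a_k = 0, 12, 0, -32, 0, 128/5, …
g: a_k = 2, 2, 8, 14, 38, 80, …
h₀=f+g: left-lcm gives L₀, ord ≤ 3.
h=h₀': d/dx-closure on L₀ ⇒ L.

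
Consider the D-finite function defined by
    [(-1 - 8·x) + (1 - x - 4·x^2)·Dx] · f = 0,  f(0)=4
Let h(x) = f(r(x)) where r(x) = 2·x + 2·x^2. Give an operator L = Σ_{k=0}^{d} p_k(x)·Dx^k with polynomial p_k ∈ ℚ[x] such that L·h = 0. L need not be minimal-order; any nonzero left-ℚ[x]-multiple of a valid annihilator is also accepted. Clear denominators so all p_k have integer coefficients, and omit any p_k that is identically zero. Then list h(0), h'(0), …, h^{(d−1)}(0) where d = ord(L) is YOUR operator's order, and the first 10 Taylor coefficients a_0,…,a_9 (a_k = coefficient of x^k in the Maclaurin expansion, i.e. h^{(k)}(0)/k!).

f: a_k = 4, 4, 20, 36, 116, 260, 724, 1764, 4660, 11716, …
Change of var in L_f (x↦r) gives L₀.
L = (2 + 36·x + 96·x^2 + 64·x^3) + (-1 + 2·x + 18·x^2 + 32·x^3 + 16·x^4)·Dx  (order 1).
h: a_k = 4, 8, 88, 448, 2800, 16608, 99360, 594432, 3553600, 21252224, …
ICs: h(0) = 4.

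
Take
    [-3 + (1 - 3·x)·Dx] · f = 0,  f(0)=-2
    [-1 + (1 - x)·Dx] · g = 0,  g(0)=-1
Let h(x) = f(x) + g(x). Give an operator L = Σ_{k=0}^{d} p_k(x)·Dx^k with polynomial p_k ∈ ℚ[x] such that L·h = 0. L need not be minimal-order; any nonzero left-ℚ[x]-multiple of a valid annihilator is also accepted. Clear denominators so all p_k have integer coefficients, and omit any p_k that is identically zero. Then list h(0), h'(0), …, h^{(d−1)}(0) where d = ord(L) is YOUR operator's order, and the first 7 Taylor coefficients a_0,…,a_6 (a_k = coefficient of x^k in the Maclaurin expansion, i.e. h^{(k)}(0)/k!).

L = -6 + (8 - 12·x)·Dx + (-1 + 4·x - 3·x^2)·Dx^2  (order 2).
h: a_k = -3, -7, -19, -55, -163, -487, -1459, …
ICs: h(0) = -3, h′(0) = -7.

f: a_k = -2, -6, -18, -54, -162, -486, -1458, …
g: a_k = -1, -1, -1, -1, -1, -1, -1, …
h₀=f+g: left-lcm gives L₀, ord ≤ 2.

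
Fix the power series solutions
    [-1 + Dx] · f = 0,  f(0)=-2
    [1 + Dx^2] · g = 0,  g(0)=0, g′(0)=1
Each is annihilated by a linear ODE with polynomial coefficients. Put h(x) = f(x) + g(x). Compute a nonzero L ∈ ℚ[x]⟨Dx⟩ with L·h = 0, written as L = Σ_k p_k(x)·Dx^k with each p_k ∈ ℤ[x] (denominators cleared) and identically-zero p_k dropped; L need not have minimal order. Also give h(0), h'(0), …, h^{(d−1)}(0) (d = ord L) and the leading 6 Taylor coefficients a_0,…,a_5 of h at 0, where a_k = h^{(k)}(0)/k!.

L = -1 + Dx - Dx^2 + Dx^3  (order 3).
h: a_k = -2, -1, -1, -1/2, -1/12, -1/120, …
ICs: h(0) = -2, h′(0) = -1, h′′(0) = -2.

f: a_k = -2, -2, -1, -1/3, -1/12, -1/60, …
g: a_k = 0, 1, 0, -1/6, 0, 1/120, …
Sum ⇒ L₀ = lclm(L_f,L_g) in ℚ(x)⟨Dx⟩.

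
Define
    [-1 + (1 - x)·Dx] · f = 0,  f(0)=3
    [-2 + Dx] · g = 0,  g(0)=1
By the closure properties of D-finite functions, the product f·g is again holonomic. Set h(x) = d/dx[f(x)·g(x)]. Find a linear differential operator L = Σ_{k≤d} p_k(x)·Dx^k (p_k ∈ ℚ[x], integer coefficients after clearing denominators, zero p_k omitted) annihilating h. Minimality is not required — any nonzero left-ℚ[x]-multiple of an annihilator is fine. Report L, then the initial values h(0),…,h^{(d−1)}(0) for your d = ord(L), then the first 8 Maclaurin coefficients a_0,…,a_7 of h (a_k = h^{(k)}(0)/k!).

L = (10 - 12·x + 4·x^2) + (-3 + 5·x - 2·x^2)·Dx  (order 1).
h: a_k = 9, 30, 57, 84, 109, 662/5, 155, 18616/105, …
ICs: h(0) = 9.

f: a_k = 3, 3, 3, 3, 3, 3, 3, 3, …
g: a_k = 1, 2, 2, 4/3, 2/3, 4/15, 4/45, 8/315, …
Sym-product of L_f,L_g gives L₀ (≤ ord 1).
h₀' ⇒ L via d/dx closure of L₀.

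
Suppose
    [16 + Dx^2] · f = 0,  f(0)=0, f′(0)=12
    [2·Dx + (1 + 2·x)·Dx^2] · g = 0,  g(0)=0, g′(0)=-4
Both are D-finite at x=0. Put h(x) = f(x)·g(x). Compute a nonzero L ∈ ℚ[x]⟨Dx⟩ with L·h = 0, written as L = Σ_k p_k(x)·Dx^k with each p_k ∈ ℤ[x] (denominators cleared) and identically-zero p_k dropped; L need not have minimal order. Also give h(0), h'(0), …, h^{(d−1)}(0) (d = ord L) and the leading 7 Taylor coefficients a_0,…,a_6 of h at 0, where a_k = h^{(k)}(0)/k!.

L = (2688 + 27648·x + 93184·x^2 + 131072·x^3 + 65536·x^4) + (896 + 5888·x + 12288·x^2 + 8192·x^3)·Dx + (408 + 3712·x + 11904·x^2 + 16384·x^3 + 8192·x^4)·Dx^2 + (56 + 368·x + 768·x^2 + 512·x^3)·Dx^3 + (15 + 124·x + 380·x^2 + 512·x^3 + 256·x^4)·Dx^4  (order 4).
h: a_k = 0, 0, -48, 48, 64, -32, -256/3, …
ICs: h(0) = 0, h′(0) = 0, h′′(0) = -96, h′′′(0) = 288.

f: a_k = 0, 12, 0, -32, 0, 128/5, 0, …
g: a_k = 0, -4, 4, -16/3, 8, -64/5, 64/3, …
L₀ := L_f ⊗_s L_g (sym. prod.), ord ≤ 4.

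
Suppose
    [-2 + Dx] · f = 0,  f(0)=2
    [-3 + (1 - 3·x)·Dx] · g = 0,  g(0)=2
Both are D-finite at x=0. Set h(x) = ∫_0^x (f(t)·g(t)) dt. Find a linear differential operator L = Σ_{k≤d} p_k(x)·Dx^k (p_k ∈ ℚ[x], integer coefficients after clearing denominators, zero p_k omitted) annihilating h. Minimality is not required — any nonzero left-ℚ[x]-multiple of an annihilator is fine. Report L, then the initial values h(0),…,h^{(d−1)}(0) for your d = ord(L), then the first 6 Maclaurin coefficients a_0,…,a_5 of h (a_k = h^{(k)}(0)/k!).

L = (5 - 6·x)·Dx + (-1 + 3·x)·Dx^2  (order 2).
h: a_k = 0, 4, 10, 68/3, 157/3, 1892/15, …
ICs: h(0) = 0, h′(0) = 4.

f: a_k = 2, 4, 4, 8/3, 4/3, 8/15, …
g: a_k = 2, 6, 18, 54, 162, 486, …
Sym-product of L_f,L_g gives L₀ (≤ ord 1).
h=∫₀ˣh₀: take L = L₀·Dx.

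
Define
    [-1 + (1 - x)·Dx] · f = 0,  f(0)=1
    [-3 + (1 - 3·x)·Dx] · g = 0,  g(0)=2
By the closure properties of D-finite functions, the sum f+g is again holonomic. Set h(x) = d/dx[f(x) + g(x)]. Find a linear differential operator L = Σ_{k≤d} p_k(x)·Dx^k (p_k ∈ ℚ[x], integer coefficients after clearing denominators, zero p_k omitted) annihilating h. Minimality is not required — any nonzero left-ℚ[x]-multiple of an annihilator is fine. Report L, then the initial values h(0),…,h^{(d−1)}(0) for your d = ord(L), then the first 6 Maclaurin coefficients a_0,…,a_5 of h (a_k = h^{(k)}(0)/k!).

f: a_k = 1, 1, 1, 1, 1, 1, …
g: a_k = 2, 6, 18, 54, 162, 486, …
L₀ := lclm(L_f,L_g); ord L₀ ≤ 1+1.
h₀' ⇒ L via d/dx closure of L₀.
L = 18 + (-12 + 18·x)·Dx + (1 - 4·x + 3·x^2)·Dx^2  (order 2).
h: a_k = 7, 38, 165, 652, 2435, 8754, …
ICs: h(0) = 7, h′(0) = 38.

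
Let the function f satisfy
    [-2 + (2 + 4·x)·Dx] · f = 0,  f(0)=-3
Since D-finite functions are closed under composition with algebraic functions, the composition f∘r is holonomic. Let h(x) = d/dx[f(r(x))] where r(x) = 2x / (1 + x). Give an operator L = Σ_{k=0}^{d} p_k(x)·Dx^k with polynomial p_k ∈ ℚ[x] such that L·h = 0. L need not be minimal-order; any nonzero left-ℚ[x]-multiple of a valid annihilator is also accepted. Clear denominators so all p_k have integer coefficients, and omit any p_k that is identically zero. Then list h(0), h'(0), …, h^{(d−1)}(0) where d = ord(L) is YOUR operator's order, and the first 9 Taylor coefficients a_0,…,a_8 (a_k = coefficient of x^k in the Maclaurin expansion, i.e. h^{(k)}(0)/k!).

f: a_k = -3, -3, 3/2, -3/2, 15/8, -21/8, 63/16, -99/16, 1287/128, …
Change of var in L_f (x↦r) gives L₀.
Derive L from L₀ (diff closure).
L = (-4 - 10·x) + (-1 - 6·x - 5·x^2)·Dx  (order 1).
h: a_k = -6, 24, -90, 360, -1530, 6768, -30702, 141600, -660690, …
ICs: h(0) = -6.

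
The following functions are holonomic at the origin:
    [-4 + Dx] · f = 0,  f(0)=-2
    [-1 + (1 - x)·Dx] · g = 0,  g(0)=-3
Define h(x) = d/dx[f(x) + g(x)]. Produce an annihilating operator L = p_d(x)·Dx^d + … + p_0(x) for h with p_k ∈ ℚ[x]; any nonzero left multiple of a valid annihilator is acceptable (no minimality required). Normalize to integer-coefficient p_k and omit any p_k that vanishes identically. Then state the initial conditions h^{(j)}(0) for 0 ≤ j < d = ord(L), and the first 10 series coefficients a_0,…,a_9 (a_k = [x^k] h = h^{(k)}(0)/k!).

L = (-4 + 16·x) + (5 - 16·x + 8·x^2)·Dx + (-1 + 3·x - 2·x^2)·Dx^2  (order 2).
h: a_k = -11, -38, -73, -292/3, -301/3, -1294/15, -2993/45, -15752/315, -12601/315, -101434/2835, …
ICs: h(0) = -11, h′(0) = -38.

f: a_k = -2, -8, -16, -64/3, -64/3, -256/15, -512/45, -2048/315, -1024/315, -4096/2835, …
g: a_k = -3, -3, -3, -3, -3, -3, -3, -3, -3, -3, …
h₀=f+g: left-lcm gives L₀, ord ≤ 2.
h=h₀': d/dx-closure on L₀ ⇒ L.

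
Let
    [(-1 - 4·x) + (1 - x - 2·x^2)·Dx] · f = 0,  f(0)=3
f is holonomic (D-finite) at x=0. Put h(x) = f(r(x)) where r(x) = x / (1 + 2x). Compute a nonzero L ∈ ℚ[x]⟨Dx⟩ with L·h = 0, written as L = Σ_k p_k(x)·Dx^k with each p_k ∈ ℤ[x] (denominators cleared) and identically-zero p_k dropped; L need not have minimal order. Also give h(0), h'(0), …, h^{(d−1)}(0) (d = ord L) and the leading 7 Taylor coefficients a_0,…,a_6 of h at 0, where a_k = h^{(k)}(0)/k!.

f: a_k = 3, 3, 9, 15, 33, 63, 129, …
L₀ from L_f via x↦r, Dx↦r'^{-1}Dx.
L = (-1 - 6·x) + (1 + 5·x + 6·x^2)·Dx  (order 1).
h: a_k = 3, 3, 3, -9, 27, -81, 243, …
ICs: h(0) = 3.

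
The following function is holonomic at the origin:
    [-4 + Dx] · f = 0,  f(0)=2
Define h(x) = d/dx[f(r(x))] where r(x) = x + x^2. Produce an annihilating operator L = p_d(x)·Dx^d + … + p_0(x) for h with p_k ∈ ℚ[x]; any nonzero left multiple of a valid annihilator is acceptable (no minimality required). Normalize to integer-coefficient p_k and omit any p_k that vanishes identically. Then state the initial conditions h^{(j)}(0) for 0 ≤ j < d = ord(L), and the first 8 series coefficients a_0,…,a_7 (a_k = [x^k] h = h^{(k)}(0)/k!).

L = (6 + 16·x + 16·x^2) + (-1 - 2·x)·Dx  (order 1).
h: a_k = 8, 48, 160, 1216/3, 832, 22144/15, 104192/45, 23040/7, …
ICs: h(0) = 8.

f: a_k = 2, 8, 16, 64/3, 64/3, 256/15, 512/45, 2048/315, …
Change of var in L_f (x↦r) gives L₀.
Derive L from L₀ (diff closure).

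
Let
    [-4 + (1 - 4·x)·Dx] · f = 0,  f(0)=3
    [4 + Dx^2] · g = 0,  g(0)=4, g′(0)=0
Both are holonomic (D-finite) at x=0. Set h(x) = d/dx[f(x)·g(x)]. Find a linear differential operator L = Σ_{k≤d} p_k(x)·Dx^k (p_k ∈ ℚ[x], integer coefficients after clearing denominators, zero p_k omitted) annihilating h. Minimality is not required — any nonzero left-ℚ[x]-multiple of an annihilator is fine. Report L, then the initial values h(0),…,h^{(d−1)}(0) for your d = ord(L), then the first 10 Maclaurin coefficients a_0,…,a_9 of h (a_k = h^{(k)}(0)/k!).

L = (-28 - 32·x + 64·x^2) + (-8 + 32·x)·Dx + (1 - 8·x + 16·x^2)·Dx^2  (order 2).
h: a_k = 48, 336, 2016, 10784, 53920, 1294048/5, 18116672/15, 579733568/105, 869600352/35, 104352042208/945, …
ICs: h(0) = 48, h′(0) = 336.

f: a_k = 3, 12, 48, 192, 768, 3072, 12288, 49152, 196608, 786432, …
g: a_k = 4, 0, -8, 0, 8/3, 0, -16/45, 0, 8/315, 0, …
Product ⇒ symmetric product L₀, ord ≤ 2.
h=h₀': d/dx-closure on L₀ ⇒ L.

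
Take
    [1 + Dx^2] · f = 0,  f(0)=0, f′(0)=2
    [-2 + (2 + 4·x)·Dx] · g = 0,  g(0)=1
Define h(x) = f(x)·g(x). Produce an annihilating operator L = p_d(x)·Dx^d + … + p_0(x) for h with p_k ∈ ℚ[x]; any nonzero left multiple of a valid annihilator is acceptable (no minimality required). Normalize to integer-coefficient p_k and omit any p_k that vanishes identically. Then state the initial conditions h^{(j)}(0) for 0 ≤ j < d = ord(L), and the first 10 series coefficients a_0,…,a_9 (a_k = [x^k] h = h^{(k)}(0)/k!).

L = (4 + 4·x + 4·x^2) + (-2 - 4·x)·Dx + (1 + 4·x + 4·x^2)·Dx^2  (order 2).
h: a_k = 0, 2, 2, -4/3, 2/3, -16/15, 8/5, -764/315, 242/63, -17792/2835, …
ICs: h(0) = 0, h′(0) = 2.

f: a_k = 0, 2, 0, -1/3, 0, 1/60, 0, -1/2520, 0, 1/181440, …
g: a_k = 1, 1, -1/2, 1/2, -5/8, 7/8, -21/16, 33/16, -429/128, 715/128, …
L₀ := L_f ⊗_s L_g (sym. prod.), ord ≤ 2.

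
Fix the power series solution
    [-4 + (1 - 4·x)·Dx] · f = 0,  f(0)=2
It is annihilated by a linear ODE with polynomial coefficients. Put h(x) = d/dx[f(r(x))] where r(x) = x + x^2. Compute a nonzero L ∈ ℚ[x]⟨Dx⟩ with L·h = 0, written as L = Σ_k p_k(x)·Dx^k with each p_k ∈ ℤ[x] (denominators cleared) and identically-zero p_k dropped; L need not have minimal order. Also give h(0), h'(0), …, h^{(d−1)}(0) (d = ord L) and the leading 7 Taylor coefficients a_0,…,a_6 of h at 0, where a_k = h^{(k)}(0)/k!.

L = (10 + 24·x + 24·x^2) + (-1 + 2·x + 12·x^2 + 8·x^3)·Dx  (order 1).
h: a_k = 8, 80, 576, 3712, 22400, 129792, 731136, …
ICs: h(0) = 8.

f: a_k = 2, 8, 32, 128, 512, 2048, 8192, …
Substitute x→r, Dx→(1/r')Dx; clear ⇒ L₀.
Differentiate: ansatz ord ≤ ord L₀ ⇒ L.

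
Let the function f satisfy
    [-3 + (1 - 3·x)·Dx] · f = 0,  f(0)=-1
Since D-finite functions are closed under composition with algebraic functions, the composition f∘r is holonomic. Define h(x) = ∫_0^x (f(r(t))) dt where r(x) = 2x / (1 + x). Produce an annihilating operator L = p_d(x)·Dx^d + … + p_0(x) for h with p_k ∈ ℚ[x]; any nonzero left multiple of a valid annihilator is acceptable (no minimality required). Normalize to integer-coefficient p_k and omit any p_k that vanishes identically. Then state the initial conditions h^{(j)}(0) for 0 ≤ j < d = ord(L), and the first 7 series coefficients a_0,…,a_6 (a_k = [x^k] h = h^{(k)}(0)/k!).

f: a_k = -1, -3, -9, -27, -81, -243, -729, …
h₀=f(r): pull back L_f along r ⇒ L₀.
Integrate: L := L₀·Dx.
L = 6·Dx + (-1 + 4·x + 5·x^2)·Dx^2  (order 2).
h: a_k = 0, -1, -3, -10, -75/2, -150, -625, …
ICs: h(0) = 0, h′(0) = -1.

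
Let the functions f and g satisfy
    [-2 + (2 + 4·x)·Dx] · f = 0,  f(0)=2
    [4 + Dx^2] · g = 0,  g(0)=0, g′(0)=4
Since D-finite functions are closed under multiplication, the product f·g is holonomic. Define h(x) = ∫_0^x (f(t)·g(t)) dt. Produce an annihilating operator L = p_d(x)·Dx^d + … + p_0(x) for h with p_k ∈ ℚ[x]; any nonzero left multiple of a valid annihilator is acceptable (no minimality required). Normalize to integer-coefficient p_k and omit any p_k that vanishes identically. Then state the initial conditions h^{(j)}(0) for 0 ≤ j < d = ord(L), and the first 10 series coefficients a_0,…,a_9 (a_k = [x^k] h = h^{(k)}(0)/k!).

f: a_k = 2, 2, -1, 1, -5/4, 7/4, -21/8, 33/8, -429/64, 715/64, …
g: a_k = 0, 4, 0, -8/3, 0, 8/15, 0, -16/315, 0, 8/2835, …
h₀=f·g: eliminate ⇒ L₀, order ≤ 1·2.
h=∫₀ˣh₀: take L = L₀·Dx.
L = (7 + 16·x + 16·x^2)·Dx + (-2 - 4·x)·Dx^2 + (1 + 4·x + 4·x^2)·Dx^3  (order 3).
h: a_k = 0, 0, 4, 8/3, -7/3, -4/15, -19/90, 27/35, -983/1008, 7727/5670, …
ICs: h(0) = 0, h′(0) = 0, h′′(0) = 8.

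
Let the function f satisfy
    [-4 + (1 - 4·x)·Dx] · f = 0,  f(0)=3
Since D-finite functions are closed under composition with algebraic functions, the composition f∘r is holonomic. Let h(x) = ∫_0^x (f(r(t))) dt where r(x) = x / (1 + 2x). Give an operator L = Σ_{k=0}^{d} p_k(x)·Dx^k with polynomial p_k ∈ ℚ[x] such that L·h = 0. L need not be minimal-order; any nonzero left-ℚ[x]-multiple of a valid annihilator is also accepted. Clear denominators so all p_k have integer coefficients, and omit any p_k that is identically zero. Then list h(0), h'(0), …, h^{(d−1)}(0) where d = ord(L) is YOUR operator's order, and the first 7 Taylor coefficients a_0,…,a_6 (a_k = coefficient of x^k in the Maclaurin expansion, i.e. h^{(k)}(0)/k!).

f: a_k = 3, 12, 48, 192, 768, 3072, 12288, …
f∘r: x↦r, Dx↦Dx/r' in L_f ⇒ L₀.
Integrate: L := L₀·Dx.
L = 4·Dx + (-1 + 4·x^2)·Dx^2  (order 2).
h: a_k = 0, 3, 6, 8, 12, 96/5, 32, …
ICs: h(0) = 0, h′(0) = 3.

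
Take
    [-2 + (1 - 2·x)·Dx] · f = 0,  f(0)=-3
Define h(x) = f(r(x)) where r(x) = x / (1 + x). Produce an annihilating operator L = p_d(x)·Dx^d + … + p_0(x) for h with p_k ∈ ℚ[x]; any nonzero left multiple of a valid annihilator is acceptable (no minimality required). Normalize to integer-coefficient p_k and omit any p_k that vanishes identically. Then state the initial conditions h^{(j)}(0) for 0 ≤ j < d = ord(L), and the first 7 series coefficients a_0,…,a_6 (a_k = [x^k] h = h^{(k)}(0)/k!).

L = 2 + (-1 + x^2)·Dx  (order 1).
h: a_k = -3, -6, -6, -6, -6, -6, -6, …
ICs: h(0) = -3.

f: a_k = -3, -6, -12, -24, -48, -96, -192, …
Substitute x→r, Dx→(1/r')Dx; clear ⇒ L₀.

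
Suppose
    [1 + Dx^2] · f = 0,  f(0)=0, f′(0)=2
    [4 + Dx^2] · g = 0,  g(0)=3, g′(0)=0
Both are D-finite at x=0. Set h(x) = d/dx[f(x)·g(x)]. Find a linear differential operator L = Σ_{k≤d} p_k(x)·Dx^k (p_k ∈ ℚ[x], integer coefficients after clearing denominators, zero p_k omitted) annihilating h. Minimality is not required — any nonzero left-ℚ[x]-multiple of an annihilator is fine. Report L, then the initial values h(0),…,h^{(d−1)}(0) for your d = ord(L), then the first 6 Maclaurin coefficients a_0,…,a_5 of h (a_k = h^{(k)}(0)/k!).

L = 9 + 10·Dx^2 + Dx^4  (order 4).
h: a_k = 6, 0, -39, 0, 121/4, 0, …
ICs: h(0) = 6, h′(0) = 0, h′′(0) = -78, h′′′(0) = 0.

f: a_k = 0, 2, 0, -1/3, 0, 1/60, …
g: a_k = 3, 0, -6, 0, 2, 0, …
f·g: L₀ = L_f ⊗_s L_g, ord ≤ 2·2.
h=h₀': d/dx-closure on L₀ ⇒ L.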